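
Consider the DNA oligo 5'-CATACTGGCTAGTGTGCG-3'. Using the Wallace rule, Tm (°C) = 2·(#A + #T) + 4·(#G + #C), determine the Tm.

Counting bases: G=6, A=3, C=4, T=5
So N_AT = 8 and N_GC = 10.
Tm = 2(8) + 4(10) = 16 + 40 = 56°C

56°C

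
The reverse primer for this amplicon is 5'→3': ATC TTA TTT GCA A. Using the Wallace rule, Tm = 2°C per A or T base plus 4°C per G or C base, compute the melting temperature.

T=6, C=2, G=1, A=4
AT pairs contribute 10, GC pairs contribute 3.
Tm = 4·3 + 2·10 = 12 + 20 = 32°C

32°C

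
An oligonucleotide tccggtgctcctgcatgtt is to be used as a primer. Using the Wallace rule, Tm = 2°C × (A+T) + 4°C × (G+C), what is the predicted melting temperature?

T=7, G=5, C=6, A=1
AT pairs contribute 8, GC pairs contribute 11.
Tm = 2(8) + 4(11) = 16 + 44 = 60°C

60°C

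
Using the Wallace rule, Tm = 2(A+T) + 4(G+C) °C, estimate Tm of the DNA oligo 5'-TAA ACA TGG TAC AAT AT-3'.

42°C

Counting bases: T=5, C=2, G=2, A=8
A+T = 13, G+C = 4
Tm = 2×13 + 4×4 = 42°C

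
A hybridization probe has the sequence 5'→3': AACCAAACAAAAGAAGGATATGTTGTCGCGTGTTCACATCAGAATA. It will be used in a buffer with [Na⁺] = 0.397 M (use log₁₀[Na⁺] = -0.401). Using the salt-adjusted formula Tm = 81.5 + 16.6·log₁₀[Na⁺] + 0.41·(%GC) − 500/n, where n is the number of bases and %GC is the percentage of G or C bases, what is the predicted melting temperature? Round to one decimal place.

79.1°C

Length n = 46. Scanning the sequence gives A=19, C=8, T=10, G=9.
G+C = 17, so %GC = 17/46 × 100 = 36.957%
Salt term: 16.6 × (-0.401) = -6.657
GC term: 0.41 × 36.957 = 15.152; length term: −500/46 = −10.87
Tm = 81.5 + (-6.657) + 15.152 − 10.87 = 79.125 → 79.1°C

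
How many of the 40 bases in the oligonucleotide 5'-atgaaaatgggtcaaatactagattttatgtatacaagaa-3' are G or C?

10

G=7, A=18, T=12, C=3
Total G or C: 7 + 3 = 10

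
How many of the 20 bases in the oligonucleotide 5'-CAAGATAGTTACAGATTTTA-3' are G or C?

G=3, C=2, T=7, A=8
Total G or C: 3 + 2 = 5

5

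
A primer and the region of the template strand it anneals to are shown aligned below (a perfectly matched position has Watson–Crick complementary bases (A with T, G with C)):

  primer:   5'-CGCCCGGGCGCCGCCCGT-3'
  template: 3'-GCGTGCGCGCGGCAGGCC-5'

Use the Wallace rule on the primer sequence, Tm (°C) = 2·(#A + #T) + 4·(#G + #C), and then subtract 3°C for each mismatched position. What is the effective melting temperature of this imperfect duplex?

Primer base counts: A=0, T=1, G=7, C=10 → A+T=1, G+C=17
Perfect-match Tm = 2(1) + 4(17) = 2 + 68 = 70°C
Mismatches (positions where the bases are not complementary): 4 (at positions 4, 7, 14, 18)
Effective Tm = 70 − 4×3 = 70 − 12 = 58°C

58°C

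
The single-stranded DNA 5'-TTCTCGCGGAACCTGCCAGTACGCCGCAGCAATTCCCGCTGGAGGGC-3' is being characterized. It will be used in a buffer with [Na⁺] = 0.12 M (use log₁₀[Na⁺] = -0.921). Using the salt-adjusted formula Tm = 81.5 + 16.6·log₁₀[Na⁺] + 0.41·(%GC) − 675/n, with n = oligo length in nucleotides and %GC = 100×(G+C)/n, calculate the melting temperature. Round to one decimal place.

Length n = 47. Base counts: G=14, A=8, T=8, C=17
G+C = 31, so %GC = 31/47 × 100 = 65.957%
Salt term: 16.6 × (-0.921) = -15.289
GC term: 0.41 × 65.957 = 27.042; length term: −675/47 = −14.362
Tm = 81.5 + (-15.289) + 27.042 − 14.362 = 78.891 → 78.9°C

78.9°C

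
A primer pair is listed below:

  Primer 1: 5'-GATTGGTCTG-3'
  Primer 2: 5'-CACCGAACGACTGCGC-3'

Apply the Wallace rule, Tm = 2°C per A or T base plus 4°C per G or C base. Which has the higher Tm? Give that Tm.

Primer 2, 54°C

Primer 1: A+T=5, G+C=5 → Tm = 2(5)+4(5) = 30°C
Primer 2: A+T=5, G+C=11 → Tm = 2(5)+4(11) = 54°C
30°C vs 54°C → primer 2 is higher.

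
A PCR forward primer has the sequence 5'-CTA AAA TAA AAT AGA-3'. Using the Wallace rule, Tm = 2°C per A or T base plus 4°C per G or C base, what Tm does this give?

Base counts: A=10, G=1, T=3, C=1
A+T = 13, G+C = 2
Tm = 2(13) + 4(2) = 26 + 8 = 34°C

34°C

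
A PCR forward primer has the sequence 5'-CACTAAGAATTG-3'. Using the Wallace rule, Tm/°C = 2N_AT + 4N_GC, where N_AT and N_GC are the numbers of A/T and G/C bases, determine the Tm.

32°C

Scanning the sequence gives C=2, T=3, G=2, A=5.
A+T = 8, G+C = 4
Tm = 2×8 + 4×4 = 32°C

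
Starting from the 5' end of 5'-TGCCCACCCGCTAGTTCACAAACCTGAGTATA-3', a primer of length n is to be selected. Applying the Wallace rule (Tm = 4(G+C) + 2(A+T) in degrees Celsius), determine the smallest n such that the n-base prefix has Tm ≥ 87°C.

First 27 bases: TGCCCACCCGCTAGTTCACAAACCTGA → Tm = 84°C (< 87°C)
First 28 bases: TGCCCACCCGCTAGTTCACAAACCTGAG → Tm = 88°C (≥ 87°C)
Since every base adds ≥2°C, Tm only increases with n, so the threshold is first crossed at n = 28.

n = 28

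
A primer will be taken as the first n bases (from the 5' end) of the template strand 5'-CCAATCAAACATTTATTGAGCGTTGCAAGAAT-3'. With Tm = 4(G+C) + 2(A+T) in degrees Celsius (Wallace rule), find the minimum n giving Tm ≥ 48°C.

n = 19

First 18 bases: CCAATCAAACATTTATTG → Tm = 46°C (< 48°C)
First 19 bases: CCAATCAAACATTTATTGA → Tm = 48°C (≥ 48°C)
Each additional base adds 2°C (A/T) or 4°C (G/C), so Tm is non-decreasing in n; n = 19 is the first length to reach 48°C.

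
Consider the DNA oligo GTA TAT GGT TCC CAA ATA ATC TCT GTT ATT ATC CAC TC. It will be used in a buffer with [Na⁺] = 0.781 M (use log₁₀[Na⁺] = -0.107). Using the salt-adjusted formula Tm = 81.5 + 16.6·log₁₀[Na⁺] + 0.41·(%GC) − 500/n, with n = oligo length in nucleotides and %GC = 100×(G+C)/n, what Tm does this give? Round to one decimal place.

Length n = 38. Base counts: A=10, C=9, T=15, G=4
G+C = 13, so %GC = 13/38 × 100 = 34.211%
Salt term: 16.6 × (-0.107) = -1.776
GC term: 0.41 × 34.211 = 14.027; length term: −500/38 = −13.158
Tm = 81.5 + (-1.776) + 14.027 − 13.158 = 80.593 → 80.6°C

80.6°C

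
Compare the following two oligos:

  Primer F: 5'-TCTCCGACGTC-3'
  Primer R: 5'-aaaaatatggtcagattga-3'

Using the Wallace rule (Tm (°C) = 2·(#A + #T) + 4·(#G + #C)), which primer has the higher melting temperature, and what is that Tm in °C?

Primer R, 48°C

Primer F: A+T=4, G+C=7 → Tm = 2(4)+4(7) = 36°C
Primer R: A+T=14, G+C=5 → Tm = 2(14)+4(5) = 48°C
36°C vs 48°C → primer R is higher.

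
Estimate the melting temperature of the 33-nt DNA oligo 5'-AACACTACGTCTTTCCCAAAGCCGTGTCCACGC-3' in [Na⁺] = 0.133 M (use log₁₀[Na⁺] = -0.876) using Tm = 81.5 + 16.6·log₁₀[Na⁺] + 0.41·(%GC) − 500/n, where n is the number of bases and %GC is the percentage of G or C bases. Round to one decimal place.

Length n = 33. Scanning the sequence gives A=8, T=7, G=5, C=13.
G+C = 18, so %GC = 18/33 × 100 = 54.545%
Salt term: 16.6 × (-0.876) = -14.542
GC term: 0.41 × 54.545 = 22.363; length term: −500/33 = −15.152
Tm = 81.5 + (-14.542) + 22.363 − 15.152 = 74.169 → 74.2°C

74.2°C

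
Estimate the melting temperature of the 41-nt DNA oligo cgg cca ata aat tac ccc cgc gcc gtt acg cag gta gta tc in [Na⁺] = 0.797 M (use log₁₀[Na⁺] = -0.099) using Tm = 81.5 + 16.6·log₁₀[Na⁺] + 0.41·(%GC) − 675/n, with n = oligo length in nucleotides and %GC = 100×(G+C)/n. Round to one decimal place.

Length n = 41. Counting bases: A=10, T=8, C=14, G=9
G+C = 23, so %GC = 23/41 × 100 = 56.098%
Salt term: 16.6 × (-0.099) = -1.643
GC term: 0.41 × 56.098 = 23; length term: −675/41 = −16.463
Tm = 81.5 + (-1.643) + 23 − 16.463 = 86.394 → 86.4°C

86.4°C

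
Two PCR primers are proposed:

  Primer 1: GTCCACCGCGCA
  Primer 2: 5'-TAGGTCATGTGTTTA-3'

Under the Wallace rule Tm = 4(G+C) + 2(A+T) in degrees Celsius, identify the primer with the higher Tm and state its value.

Primer 1, 42°C

Primer 1: A+T=3, G+C=9 → Tm = 2(3)+4(9) = 42°C
Primer 2: A+T=10, G+C=5 → Tm = 2(10)+4(5) = 40°C
42°C vs 40°C → primer 1 is higher.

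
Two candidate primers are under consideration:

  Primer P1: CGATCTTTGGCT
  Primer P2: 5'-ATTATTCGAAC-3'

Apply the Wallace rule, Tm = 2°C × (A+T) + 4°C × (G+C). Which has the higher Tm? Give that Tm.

Primer P1, 36°C

Primer P1: A+T=6, G+C=6 → Tm = 2(6)+4(6) = 36°C
Primer P2: A+T=8, G+C=3 → Tm = 2(8)+4(3) = 28°C
36°C vs 28°C → primer P1 is higher.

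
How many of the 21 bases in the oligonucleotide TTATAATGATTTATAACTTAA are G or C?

Counting bases: T=10, G=1, C=1, A=9
G+C = 1 + 1 = 2

2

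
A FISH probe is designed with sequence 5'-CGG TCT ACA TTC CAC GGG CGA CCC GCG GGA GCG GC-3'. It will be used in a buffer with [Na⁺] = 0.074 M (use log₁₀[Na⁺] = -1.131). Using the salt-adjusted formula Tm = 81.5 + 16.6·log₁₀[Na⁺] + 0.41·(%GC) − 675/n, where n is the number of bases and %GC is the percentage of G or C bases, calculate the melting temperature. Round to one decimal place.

Length n = 35. Scanning the sequence gives G=13, T=4, A=5, C=13.
G+C = 26, so %GC = 26/35 × 100 = 74.286%
Salt term: 16.6 × (-1.131) = -18.775
GC term: 0.41 × 74.286 = 30.457; length term: −675/35 = −19.286
Tm = 81.5 + (-18.775) + 30.457 − 19.286 = 73.896 → 73.9°C

73.9°C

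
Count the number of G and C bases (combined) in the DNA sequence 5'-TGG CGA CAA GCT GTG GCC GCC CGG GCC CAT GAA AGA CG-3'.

26

Counting bases: T=4, C=12, G=14, A=8
G+C = 14 + 12 = 26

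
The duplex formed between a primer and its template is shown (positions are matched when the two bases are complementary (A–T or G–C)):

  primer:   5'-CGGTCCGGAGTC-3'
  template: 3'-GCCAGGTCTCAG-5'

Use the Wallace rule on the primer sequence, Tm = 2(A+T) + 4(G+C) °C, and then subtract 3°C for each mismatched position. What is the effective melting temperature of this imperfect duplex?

Primer base counts: A=1, T=2, G=5, C=4 → A+T=3, G+C=9
Perfect-match Tm = 2(3) + 4(9) = 6 + 36 = 42°C
Mismatches (positions where the bases are not complementary): 1 (at position 7)
Effective Tm = 42 − 1×3 = 42 − 3 = 39°C

39°C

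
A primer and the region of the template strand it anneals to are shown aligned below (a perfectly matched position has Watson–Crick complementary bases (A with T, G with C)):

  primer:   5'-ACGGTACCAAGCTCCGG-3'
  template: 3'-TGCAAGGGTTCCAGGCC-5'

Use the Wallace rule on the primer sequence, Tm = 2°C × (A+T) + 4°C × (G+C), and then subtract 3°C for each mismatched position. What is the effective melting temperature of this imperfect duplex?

Primer base counts: A=4, T=2, G=5, C=6 → A+T=6, G+C=11
Perfect-match Tm = 2(6) + 4(11) = 12 + 44 = 56°C
Mismatches (positions where the bases are not complementary): 3 (at positions 4, 6, 12)
Effective Tm = 56 − 3×3 = 56 − 9 = 47°C

47°C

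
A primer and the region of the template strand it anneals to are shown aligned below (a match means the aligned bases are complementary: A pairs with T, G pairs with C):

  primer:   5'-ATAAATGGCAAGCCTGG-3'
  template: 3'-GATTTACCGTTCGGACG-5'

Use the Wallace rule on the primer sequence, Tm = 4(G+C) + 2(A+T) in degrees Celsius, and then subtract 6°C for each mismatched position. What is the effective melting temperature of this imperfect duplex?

38°C

Primer base counts: A=6, T=3, G=5, C=3 → A+T=9, G+C=8
Perfect-match Tm = 2(9) + 4(8) = 18 + 32 = 50°C
Mismatches (positions where the bases are not complementary): 2 (at positions 1, 17)
Effective Tm = 50 − 2×6 = 50 − 12 = 38°C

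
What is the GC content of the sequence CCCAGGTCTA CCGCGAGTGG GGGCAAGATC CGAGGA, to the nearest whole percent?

Scanning the sequence gives A=8, G=14, C=10, T=4.
G+C = 14 + 10 = 24 out of 36 bases
%GC = 24/36 × 100 = 66.67% ≈ 67%

67%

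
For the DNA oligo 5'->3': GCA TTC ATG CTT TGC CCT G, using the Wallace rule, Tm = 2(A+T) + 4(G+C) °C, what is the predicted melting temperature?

58°C

Base counts: A=2, C=6, T=7, G=4
AT pairs contribute 9, GC pairs contribute 10.
Tm = 2(9) + 4(10) = 18 + 40 = 58°C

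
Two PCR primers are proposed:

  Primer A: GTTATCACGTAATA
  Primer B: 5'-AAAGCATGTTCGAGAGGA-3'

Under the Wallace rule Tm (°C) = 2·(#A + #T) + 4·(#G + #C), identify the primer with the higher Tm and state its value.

Primer B, 52°C

Primer A: A+T=10, G+C=4 → Tm = 2(10)+4(4) = 36°C
Primer B: A+T=10, G+C=8 → Tm = 2(10)+4(8) = 52°C
36°C vs 52°C → primer B is higher.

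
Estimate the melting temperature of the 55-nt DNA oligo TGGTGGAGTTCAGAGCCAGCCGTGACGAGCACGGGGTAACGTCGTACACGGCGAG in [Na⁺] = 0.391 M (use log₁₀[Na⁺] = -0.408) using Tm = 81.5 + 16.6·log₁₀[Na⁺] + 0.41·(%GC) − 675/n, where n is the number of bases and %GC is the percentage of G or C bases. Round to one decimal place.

88.5°C

Length n = 55. T=8, A=12, C=13, G=22
G+C = 35, so %GC = 35/55 × 100 = 63.636%
Salt term: 16.6 × (-0.408) = -6.773
GC term: 0.41 × 63.636 = 26.091; length term: −675/55 = −12.273
Tm = 81.5 + (-6.773) + 26.091 − 12.273 = 88.545 → 88.5°C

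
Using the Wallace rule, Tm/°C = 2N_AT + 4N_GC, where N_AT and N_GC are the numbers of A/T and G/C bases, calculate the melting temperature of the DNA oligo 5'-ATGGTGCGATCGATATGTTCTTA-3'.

64°C

Counting bases: T=9, A=5, G=6, C=3
A+T = 14, G+C = 9
Tm = 2(14) + 4(9) = 28 + 36 = 64°C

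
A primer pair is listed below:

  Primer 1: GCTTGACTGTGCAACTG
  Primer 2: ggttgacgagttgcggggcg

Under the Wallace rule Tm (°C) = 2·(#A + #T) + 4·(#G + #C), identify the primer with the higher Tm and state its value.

Primer 1: A+T=8, G+C=9 → Tm = 2(8)+4(9) = 52°C
Primer 2: A+T=6, G+C=14 → Tm = 2(6)+4(14) = 68°C
52°C vs 68°C → primer 2 is higher.

Primer 2, 68°C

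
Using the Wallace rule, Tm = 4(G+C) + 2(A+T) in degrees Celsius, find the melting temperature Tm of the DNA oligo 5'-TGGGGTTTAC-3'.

Counting bases: T=4, G=4, C=1, A=1
AT pairs contribute 5, GC pairs contribute 5.
Tm = 4·5 + 2·5 = 20 + 10 = 30°C

30°C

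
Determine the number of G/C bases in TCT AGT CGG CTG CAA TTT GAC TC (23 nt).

11

A=4, C=6, G=5, T=8
Total G or C: 5 + 6 = 11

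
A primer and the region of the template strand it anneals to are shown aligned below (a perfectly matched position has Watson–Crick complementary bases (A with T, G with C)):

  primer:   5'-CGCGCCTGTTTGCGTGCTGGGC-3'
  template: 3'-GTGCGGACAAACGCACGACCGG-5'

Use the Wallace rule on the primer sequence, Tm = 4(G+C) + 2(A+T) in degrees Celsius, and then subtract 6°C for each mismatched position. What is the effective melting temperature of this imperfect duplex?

Primer base counts: A=0, T=6, G=9, C=7 → A+T=6, G+C=16
Perfect-match Tm = 2(6) + 4(16) = 12 + 64 = 76°C
Mismatches (positions where the bases are not complementary): 2 (at positions 2, 21)
Effective Tm = 76 − 2×6 = 76 − 12 = 64°C

64°C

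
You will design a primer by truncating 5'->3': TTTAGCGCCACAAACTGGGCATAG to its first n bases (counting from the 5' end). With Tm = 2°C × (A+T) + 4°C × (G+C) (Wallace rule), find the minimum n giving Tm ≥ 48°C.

First 16 bases: TTTAGCGCCACAAACT → Tm = 46°C (< 48°C)
First 17 bases: TTTAGCGCCACAAACTG → Tm = 50°C (≥ 48°C)
Each additional base adds 2°C (A/T) or 4°C (G/C), so Tm is non-decreasing in n; n = 17 is the first length to reach 48°C.

n = 17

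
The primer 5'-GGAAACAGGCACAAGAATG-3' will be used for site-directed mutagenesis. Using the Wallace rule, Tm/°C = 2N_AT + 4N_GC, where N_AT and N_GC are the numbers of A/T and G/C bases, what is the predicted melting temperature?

56°C

Counting bases: A=9, G=6, C=3, T=1
A+T = 10, G+C = 9
Tm = 2×10 + 4×9 = 56°C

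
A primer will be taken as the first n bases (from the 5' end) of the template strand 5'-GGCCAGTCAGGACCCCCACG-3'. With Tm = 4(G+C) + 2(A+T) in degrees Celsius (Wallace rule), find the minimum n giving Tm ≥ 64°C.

First 18 bases: GGCCAGTCAGGACCCCCA → Tm = 62°C (< 64°C)
First 19 bases: GGCCAGTCAGGACCCCCAC → Tm = 66°C (≥ 64°C)
Each additional base adds 2°C (A/T) or 4°C (G/C), so Tm is non-decreasing in n; n = 19 is the first length to reach 64°C.

n = 19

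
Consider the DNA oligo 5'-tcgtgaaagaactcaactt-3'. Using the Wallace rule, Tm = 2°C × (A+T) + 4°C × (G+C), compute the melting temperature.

52°C

Base counts: A=7, T=5, G=3, C=4
AT pairs contribute 12, GC pairs contribute 7.
Tm = 4·7 + 2·12 = 28 + 24 = 52°C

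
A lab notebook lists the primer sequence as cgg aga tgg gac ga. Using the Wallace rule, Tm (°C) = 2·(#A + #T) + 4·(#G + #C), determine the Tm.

Scanning the sequence gives T=1, G=7, C=2, A=4.
AT pairs contribute 5, GC pairs contribute 9.
Tm = 2(5) + 4(9) = 10 + 36 = 46°C

46°C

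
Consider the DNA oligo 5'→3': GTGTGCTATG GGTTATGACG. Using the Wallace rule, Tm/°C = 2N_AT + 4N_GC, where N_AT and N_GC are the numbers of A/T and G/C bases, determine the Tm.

Base counts: G=8, C=2, T=7, A=3
A+T = 10, G+C = 10
Tm = 4·10 + 2·10 = 40 + 20 = 60°C

60°C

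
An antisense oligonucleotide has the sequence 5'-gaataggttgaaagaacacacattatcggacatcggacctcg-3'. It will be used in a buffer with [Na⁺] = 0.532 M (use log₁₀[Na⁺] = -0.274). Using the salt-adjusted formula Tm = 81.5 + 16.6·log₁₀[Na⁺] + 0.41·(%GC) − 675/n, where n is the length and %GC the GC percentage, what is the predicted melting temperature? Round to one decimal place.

79.4°C

Length n = 42. Counting bases: T=8, A=15, C=9, G=10
G+C = 19, so %GC = 19/42 × 100 = 45.238%
Salt term: 16.6 × (-0.274) = -4.548
GC term: 0.41 × 45.238 = 18.548; length term: −675/42 = −16.071
Tm = 81.5 + (-4.548) + 18.548 − 16.071 = 79.429 → 79.4°C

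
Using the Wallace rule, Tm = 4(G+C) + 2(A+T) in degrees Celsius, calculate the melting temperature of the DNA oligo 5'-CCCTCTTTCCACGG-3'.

46°C

Counting bases: A=1, T=4, G=2, C=7
AT pairs contribute 5, GC pairs contribute 9.
Tm = 2(5) + 4(9) = 10 + 36 = 46°C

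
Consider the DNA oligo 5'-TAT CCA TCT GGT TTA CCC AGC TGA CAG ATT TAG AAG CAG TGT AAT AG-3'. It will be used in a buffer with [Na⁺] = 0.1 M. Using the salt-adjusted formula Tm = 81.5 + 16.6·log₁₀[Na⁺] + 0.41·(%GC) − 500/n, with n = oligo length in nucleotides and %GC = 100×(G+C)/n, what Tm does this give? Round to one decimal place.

Length n = 47. Counting bases: A=14, G=10, T=14, C=9
G+C = 19, so %GC = 19/47 × 100 = 40.426%
Salt term: 16.6 × (-1) = -16.6
GC term: 0.41 × 40.426 = 16.575; length term: −500/47 = −10.638
Tm = 81.5 + (-16.6) + 16.575 − 10.638 = 70.837 → 70.8°C

70.8°C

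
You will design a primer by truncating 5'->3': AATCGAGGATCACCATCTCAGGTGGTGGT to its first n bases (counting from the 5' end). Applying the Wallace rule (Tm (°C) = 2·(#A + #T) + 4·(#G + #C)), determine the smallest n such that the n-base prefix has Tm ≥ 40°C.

First 13 bases: AATCGAGGATCAC → Tm = 38°C (< 40°C)
First 14 bases: AATCGAGGATCACC → Tm = 42°C (≥ 40°C)
Each additional base adds 2°C (A/T) or 4°C (G/C), so Tm is non-decreasing in n; n = 14 is the first length to reach 40°C.

n = 14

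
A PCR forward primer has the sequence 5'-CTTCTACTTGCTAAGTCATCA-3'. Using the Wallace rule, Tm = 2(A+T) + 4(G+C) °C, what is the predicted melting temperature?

Counting bases: A=5, T=8, G=2, C=6
AT pairs contribute 13, GC pairs contribute 8.
Tm = 4·8 + 2·13 = 32 + 26 = 58°C

58°C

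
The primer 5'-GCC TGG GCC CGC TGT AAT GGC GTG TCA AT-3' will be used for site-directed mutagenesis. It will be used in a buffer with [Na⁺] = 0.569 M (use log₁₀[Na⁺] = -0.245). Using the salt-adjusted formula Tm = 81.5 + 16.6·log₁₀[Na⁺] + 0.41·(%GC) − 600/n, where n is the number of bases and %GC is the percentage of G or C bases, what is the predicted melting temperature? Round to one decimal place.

82.2°C

Length n = 29. Scanning the sequence gives T=7, C=8, G=10, A=4.
G+C = 18, so %GC = 18/29 × 100 = 62.069%
Salt term: 16.6 × (-0.245) = -4.067
GC term: 0.41 × 62.069 = 25.448; length term: −600/29 = −20.69
Tm = 81.5 + (-4.067) + 25.448 − 20.69 = 82.191 → 82.2°C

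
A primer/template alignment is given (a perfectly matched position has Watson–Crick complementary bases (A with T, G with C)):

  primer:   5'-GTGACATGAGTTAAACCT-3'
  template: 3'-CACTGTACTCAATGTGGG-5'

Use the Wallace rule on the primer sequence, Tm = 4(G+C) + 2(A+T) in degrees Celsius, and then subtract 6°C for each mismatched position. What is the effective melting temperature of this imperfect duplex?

Primer base counts: A=6, T=5, G=4, C=3 → A+T=11, G+C=7
Perfect-match Tm = 2(11) + 4(7) = 22 + 28 = 50°C
Mismatches (positions where the bases are not complementary): 2 (at positions 14, 18)
Effective Tm = 50 − 2×6 = 50 − 12 = 38°C

38°C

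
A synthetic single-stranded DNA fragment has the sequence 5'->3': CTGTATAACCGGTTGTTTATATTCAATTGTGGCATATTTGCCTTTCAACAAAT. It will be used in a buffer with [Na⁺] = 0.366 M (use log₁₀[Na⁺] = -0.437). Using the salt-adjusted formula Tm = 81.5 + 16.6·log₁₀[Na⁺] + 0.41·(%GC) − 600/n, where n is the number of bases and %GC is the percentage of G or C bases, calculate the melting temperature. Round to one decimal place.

Length n = 53. Counting bases: C=9, A=14, T=22, G=8
G+C = 17, so %GC = 17/53 × 100 = 32.075%
Salt term: 16.6 × (-0.437) = -7.254
GC term: 0.41 × 32.075 = 13.151; length term: −600/53 = −11.321
Tm = 81.5 + (-7.254) + 13.151 − 11.321 = 76.076 → 76.1°C

76.1°C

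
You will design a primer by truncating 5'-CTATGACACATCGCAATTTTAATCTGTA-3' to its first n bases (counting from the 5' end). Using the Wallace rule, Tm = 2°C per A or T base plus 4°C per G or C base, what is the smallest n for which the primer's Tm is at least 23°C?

n = 9

First 8 bases: CTATGACA → Tm = 22°C (< 23°C)
First 9 bases: CTATGACAC → Tm = 26°C (≥ 23°C)
Since every base adds ≥2°C, Tm only increases with n, so the threshold is first crossed at n = 9.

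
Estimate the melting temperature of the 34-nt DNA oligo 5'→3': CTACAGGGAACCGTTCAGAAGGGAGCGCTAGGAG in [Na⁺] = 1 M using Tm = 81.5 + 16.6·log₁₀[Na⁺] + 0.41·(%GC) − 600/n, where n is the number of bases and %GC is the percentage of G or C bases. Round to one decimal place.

88.0°C

Length n = 34. G=13, C=7, T=4, A=10
G+C = 20, so %GC = 20/34 × 100 = 58.824%
Salt term: 16.6 × (0) = 0
GC term: 0.41 × 58.824 = 24.118; length term: −600/34 = −17.647
Tm = 81.5 + (0) + 24.118 − 17.647 = 87.971 → 88.0°C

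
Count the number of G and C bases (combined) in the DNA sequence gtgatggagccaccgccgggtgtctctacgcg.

Scanning the sequence gives A=4, G=12, C=10, T=6.
Total G or C: 12 + 10 = 22

22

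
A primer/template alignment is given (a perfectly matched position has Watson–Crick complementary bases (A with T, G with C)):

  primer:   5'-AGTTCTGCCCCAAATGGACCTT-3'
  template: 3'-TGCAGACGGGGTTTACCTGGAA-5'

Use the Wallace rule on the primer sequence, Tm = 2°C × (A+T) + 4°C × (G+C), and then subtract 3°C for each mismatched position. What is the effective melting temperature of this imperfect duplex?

60°C

Primer base counts: A=5, T=6, G=4, C=7 → A+T=11, G+C=11
Perfect-match Tm = 2(11) + 4(11) = 22 + 44 = 66°C
Mismatches (positions where the bases are not complementary): 2 (at positions 2, 3)
Effective Tm = 66 − 2×3 = 66 − 6 = 60°C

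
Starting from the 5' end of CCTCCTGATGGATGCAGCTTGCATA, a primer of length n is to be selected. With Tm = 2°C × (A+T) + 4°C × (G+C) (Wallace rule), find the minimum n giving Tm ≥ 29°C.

n = 10

First 9 bases: CCTCCTGAT → Tm = 28°C (< 29°C)
First 10 bases: CCTCCTGATG → Tm = 32°C (≥ 29°C)
Since every base adds ≥2°C, Tm only increases with n, so the threshold is first crossed at n = 10.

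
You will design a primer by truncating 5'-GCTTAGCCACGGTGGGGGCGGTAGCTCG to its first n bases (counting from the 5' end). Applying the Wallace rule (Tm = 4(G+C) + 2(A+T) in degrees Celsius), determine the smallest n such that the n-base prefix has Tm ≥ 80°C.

n = 24

First 23 bases: GCTTAGCCACGGTGGGGGCGGTA → Tm = 78°C (< 80°C)
First 24 bases: GCTTAGCCACGGTGGGGGCGGTAG → Tm = 82°C (≥ 80°C)
Since every base adds ≥2°C, Tm only increases with n, so the threshold is first crossed at n = 24.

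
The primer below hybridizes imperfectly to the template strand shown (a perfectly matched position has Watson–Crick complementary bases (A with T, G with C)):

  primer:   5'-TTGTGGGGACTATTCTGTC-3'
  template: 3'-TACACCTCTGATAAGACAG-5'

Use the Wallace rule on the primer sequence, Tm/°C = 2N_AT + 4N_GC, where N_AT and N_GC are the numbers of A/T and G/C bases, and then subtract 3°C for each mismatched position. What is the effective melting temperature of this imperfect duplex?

Primer base counts: A=2, T=8, G=6, C=3 → A+T=10, G+C=9
Perfect-match Tm = 2(10) + 4(9) = 20 + 36 = 56°C
Mismatches (positions where the bases are not complementary): 2 (at positions 1, 7)
Effective Tm = 56 − 2×3 = 56 − 6 = 50°C

50°C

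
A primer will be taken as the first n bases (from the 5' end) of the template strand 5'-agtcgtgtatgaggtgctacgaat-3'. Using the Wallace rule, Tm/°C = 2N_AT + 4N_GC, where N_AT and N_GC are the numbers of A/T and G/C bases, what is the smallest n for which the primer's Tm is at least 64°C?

n = 21

First 20 bases: AGTCGTGTATGAGGTGCTAC → Tm = 60°C (< 64°C)
First 21 bases: AGTCGTGTATGAGGTGCTACG → Tm = 64°C (≥ 64°C)
Since every base adds ≥2°C, Tm only increases with n, so the threshold is first crossed at n = 21.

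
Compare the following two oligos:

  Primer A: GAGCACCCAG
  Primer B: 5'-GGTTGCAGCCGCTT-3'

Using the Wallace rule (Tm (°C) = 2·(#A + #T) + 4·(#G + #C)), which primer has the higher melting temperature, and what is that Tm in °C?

Primer A: A+T=3, G+C=7 → Tm = 2(3)+4(7) = 34°C
Primer B: A+T=5, G+C=9 → Tm = 2(5)+4(9) = 46°C
34°C vs 46°C → primer B is higher.

Primer B, 46°C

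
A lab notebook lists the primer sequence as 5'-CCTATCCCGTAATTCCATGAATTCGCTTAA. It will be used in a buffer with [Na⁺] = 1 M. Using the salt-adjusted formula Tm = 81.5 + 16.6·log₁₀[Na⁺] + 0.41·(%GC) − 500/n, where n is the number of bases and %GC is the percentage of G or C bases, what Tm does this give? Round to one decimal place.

Length n = 30. Counting bases: A=8, G=3, C=9, T=10
G+C = 12, so %GC = 12/30 × 100 = 40%
Salt term: 16.6 × (0) = 0
GC term: 0.41 × 40 = 16.4; length term: −500/30 = −16.667
Tm = 81.5 + (0) + 16.4 − 16.667 = 81.233 → 81.2°C

81.2°C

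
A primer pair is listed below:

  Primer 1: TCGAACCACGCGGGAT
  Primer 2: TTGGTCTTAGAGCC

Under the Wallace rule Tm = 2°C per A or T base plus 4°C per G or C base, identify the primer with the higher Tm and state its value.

Primer 1: A+T=6, G+C=10 → Tm = 2(6)+4(10) = 52°C
Primer 2: A+T=7, G+C=7 → Tm = 2(7)+4(7) = 42°C
52°C vs 42°C → primer 1 is higher.

Primer 1, 52°C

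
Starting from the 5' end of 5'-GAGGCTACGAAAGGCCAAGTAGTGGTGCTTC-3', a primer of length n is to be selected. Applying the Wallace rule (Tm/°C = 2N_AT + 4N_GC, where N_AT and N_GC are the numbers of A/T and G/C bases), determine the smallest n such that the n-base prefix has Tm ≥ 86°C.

First 27 bases: GAGGCTACGAAAGGCCAAGTAGTGGTG → Tm = 84°C (< 86°C)
First 28 bases: GAGGCTACGAAAGGCCAAGTAGTGGTGC → Tm = 88°C (≥ 86°C)
Each additional base adds 2°C (A/T) or 4°C (G/C), so Tm is non-decreasing in n; n = 28 is the first length to reach 86°C.

n = 28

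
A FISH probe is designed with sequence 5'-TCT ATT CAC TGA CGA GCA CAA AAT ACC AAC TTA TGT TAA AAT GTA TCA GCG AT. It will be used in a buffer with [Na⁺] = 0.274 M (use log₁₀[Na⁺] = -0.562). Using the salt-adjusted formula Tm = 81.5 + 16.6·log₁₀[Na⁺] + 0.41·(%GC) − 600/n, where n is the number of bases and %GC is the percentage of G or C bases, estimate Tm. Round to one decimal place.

74.8°C

Length n = 53. Scanning the sequence gives G=7, C=11, A=20, T=15.
G+C = 18, so %GC = 18/53 × 100 = 33.962%
Salt term: 16.6 × (-0.562) = -9.329
GC term: 0.41 × 33.962 = 13.924; length term: −600/53 = −11.321
Tm = 81.5 + (-9.329) + 13.924 − 11.321 = 74.774 → 74.8°C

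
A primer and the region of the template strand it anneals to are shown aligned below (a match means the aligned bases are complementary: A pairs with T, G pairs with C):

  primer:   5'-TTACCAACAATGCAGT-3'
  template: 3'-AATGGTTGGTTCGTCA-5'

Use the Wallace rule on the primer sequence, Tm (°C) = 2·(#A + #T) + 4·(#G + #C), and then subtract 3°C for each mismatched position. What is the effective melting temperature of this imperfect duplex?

38°C

Primer base counts: A=6, T=4, G=2, C=4 → A+T=10, G+C=6
Perfect-match Tm = 2(10) + 4(6) = 20 + 24 = 44°C
Mismatches (positions where the bases are not complementary): 2 (at positions 9, 11)
Effective Tm = 44 − 2×3 = 44 − 6 = 38°C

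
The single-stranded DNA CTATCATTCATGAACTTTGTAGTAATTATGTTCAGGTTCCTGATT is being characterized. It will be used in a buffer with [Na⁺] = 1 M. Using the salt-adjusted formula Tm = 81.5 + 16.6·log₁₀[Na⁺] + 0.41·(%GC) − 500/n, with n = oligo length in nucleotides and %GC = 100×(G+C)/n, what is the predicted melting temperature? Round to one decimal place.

Length n = 45. Scanning the sequence gives A=11, T=20, G=7, C=7.
G+C = 14, so %GC = 14/45 × 100 = 31.111%
Salt term: 16.6 × (0) = 0
GC term: 0.41 × 31.111 = 12.756; length term: −500/45 = −11.111
Tm = 81.5 + (0) + 12.756 − 11.111 = 83.145 → 83.1°C

83.1°C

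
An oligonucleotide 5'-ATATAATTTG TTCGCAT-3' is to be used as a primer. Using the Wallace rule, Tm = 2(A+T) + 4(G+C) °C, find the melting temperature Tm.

Base counts: T=8, G=2, A=5, C=2
A+T = 13, G+C = 4
Tm = 2×13 + 4×4 = 42°C

42°C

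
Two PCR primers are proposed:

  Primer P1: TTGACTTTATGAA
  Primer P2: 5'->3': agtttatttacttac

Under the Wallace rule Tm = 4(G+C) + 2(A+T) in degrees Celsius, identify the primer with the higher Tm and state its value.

Primer P2, 36°C

Primer P1: A+T=10, G+C=3 → Tm = 2(10)+4(3) = 32°C
Primer P2: A+T=12, G+C=3 → Tm = 2(12)+4(3) = 36°C
32°C vs 36°C → primer P2 is higher.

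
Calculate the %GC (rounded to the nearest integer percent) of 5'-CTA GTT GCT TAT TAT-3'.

27%

Scanning the sequence gives T=8, G=2, A=3, C=2.
G+C = 2 + 2 = 4 out of 15 bases
%GC = 4/15 × 100 = 26.67% ≈ 27%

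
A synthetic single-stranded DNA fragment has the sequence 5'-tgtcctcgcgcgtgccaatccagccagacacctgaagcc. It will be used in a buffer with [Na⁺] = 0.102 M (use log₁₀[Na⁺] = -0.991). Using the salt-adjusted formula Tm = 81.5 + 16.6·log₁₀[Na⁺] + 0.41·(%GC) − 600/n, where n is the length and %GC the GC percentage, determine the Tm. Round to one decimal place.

75.9°C

Length n = 39. T=6, A=8, G=9, C=16
G+C = 25, so %GC = 25/39 × 100 = 64.103%
Salt term: 16.6 × (-0.991) = -16.451
GC term: 0.41 × 64.103 = 26.282; length term: −600/39 = −15.385
Tm = 81.5 + (-16.451) + 26.282 − 15.385 = 75.946 → 75.9°C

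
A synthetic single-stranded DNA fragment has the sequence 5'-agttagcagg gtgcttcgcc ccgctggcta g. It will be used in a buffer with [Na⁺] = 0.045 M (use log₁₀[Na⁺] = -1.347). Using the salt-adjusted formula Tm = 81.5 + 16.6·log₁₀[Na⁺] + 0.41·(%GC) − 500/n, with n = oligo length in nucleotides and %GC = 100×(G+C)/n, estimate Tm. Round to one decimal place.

69.5°C

Length n = 31. Scanning the sequence gives A=4, C=9, T=7, G=11.
G+C = 20, so %GC = 20/31 × 100 = 64.516%
Salt term: 16.6 × (-1.347) = -22.36
GC term: 0.41 × 64.516 = 26.452; length term: −500/31 = −16.129
Tm = 81.5 + (-22.36) + 26.452 − 16.129 = 69.463 → 69.5°C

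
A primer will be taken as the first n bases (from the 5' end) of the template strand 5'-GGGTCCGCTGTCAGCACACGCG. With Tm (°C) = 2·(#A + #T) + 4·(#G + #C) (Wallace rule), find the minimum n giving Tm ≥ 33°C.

First 9 bases: GGGTCCGCT → Tm = 32°C (< 33°C)
First 10 bases: GGGTCCGCTG → Tm = 36°C (≥ 33°C)
Each additional base adds 2°C (A/T) or 4°C (G/C), so Tm is non-decreasing in n; n = 10 is the first length to reach 33°C.

n = 10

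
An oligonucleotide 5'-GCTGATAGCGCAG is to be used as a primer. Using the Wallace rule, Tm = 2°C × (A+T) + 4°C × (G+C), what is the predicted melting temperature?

42°C

Base counts: C=3, A=3, G=5, T=2
A+T = 5, G+C = 8
Tm = 2×5 + 4×8 = 42°C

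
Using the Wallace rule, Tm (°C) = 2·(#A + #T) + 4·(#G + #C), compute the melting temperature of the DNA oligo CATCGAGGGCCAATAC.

50°C

Scanning the sequence gives A=5, T=2, C=5, G=4.
So N_AT = 7 and N_GC = 9.
Tm = 4·9 + 2·7 = 36 + 14 = 50°C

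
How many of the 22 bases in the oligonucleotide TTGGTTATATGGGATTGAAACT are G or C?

7

Base counts: G=6, T=9, A=6, C=1
G+C = 6 + 1 = 7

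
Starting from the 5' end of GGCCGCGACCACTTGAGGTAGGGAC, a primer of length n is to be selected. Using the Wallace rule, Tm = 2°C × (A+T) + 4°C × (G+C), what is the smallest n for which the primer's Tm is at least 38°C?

First 9 bases: GGCCGCGAC → Tm = 34°C (< 38°C)
First 10 bases: GGCCGCGACC → Tm = 38°C (≥ 38°C)
Since every base adds ≥2°C, Tm only increases with n, so the threshold is first crossed at n = 10.

n = 10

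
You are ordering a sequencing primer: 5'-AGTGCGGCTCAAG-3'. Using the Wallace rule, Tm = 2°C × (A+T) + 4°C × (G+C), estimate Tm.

42°C

Scanning the sequence gives C=3, A=3, T=2, G=5.
A+T = 5, G+C = 8
Tm = 4·8 + 2·5 = 32 + 10 = 42°C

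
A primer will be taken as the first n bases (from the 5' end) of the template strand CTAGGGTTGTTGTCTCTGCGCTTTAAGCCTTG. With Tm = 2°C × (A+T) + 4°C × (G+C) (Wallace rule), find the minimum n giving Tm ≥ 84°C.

First 27 bases: CTAGGGTTGTTGTCTCTGCGCTTTAAG → Tm = 80°C (< 84°C)
First 28 bases: CTAGGGTTGTTGTCTCTGCGCTTTAAGC → Tm = 84°C (≥ 84°C)
Since every base adds ≥2°C, Tm only increases with n, so the threshold is first crossed at n = 28.

n = 28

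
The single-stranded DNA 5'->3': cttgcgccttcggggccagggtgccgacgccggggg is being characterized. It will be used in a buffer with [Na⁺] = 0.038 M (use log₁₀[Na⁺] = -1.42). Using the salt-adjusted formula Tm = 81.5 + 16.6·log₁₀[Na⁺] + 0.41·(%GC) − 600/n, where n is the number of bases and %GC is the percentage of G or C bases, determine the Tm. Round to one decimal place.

74.3°C

Length n = 36. C=12, T=5, G=17, A=2
G+C = 29, so %GC = 29/36 × 100 = 80.556%
Salt term: 16.6 × (-1.42) = -23.572
GC term: 0.41 × 80.556 = 33.028; length term: −600/36 = −16.667
Tm = 81.5 + (-23.572) + 33.028 − 16.667 = 74.289 → 74.3°C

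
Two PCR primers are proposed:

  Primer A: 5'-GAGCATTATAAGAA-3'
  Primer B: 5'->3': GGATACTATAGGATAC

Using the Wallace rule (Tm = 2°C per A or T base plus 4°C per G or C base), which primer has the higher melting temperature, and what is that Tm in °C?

Primer A: A+T=10, G+C=4 → Tm = 2(10)+4(4) = 36°C
Primer B: A+T=10, G+C=6 → Tm = 2(10)+4(6) = 44°C
36°C vs 44°C → primer B is higher.

Primer B, 44°C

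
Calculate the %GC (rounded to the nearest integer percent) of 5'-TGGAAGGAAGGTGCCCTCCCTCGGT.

64%

T=5, G=9, A=4, C=7
G+C = 9 + 7 = 16 out of 25 bases
%GC = 16/25 × 100 = 64% ≈ 64%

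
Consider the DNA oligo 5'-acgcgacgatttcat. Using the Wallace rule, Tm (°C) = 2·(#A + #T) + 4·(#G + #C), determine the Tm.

Base counts: G=3, T=4, A=4, C=4
So N_AT = 8 and N_GC = 7.
Tm = 2×8 + 4×7 = 44°C

44°C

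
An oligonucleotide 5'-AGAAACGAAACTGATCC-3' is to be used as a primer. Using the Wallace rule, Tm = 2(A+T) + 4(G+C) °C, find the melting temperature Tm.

48°C

Base counts: T=2, G=3, C=4, A=8
AT pairs contribute 10, GC pairs contribute 7.
Tm = 2×10 + 4×7 = 48°C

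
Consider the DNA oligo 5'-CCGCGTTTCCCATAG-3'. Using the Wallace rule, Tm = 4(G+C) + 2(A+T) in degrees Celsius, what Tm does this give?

T=4, G=3, A=2, C=6
A+T = 6, G+C = 9
Tm = 4·9 + 2·6 = 36 + 12 = 48°C

48°C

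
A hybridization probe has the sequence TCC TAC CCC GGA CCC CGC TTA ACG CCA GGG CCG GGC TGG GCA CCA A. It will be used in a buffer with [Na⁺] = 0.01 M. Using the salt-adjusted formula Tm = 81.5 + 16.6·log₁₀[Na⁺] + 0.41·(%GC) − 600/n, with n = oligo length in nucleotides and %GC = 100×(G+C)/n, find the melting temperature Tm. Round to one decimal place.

64.7°C

Length n = 46. A=8, C=20, T=5, G=13
G+C = 33, so %GC = 33/46 × 100 = 71.739%
Salt term: 16.6 × (-2) = -33.2
GC term: 0.41 × 71.739 = 29.413; length term: −600/46 = −13.043
Tm = 81.5 + (-33.2) + 29.413 − 13.043 = 64.67 → 64.7°C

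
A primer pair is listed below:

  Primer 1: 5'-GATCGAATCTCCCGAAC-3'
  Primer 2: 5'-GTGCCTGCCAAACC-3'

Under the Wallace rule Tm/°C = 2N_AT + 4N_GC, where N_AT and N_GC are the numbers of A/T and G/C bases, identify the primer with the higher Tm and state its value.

Primer 1: A+T=8, G+C=9 → Tm = 2(8)+4(9) = 52°C
Primer 2: A+T=5, G+C=9 → Tm = 2(5)+4(9) = 46°C
52°C vs 46°C → primer 1 is higher.

Primer 1, 52°C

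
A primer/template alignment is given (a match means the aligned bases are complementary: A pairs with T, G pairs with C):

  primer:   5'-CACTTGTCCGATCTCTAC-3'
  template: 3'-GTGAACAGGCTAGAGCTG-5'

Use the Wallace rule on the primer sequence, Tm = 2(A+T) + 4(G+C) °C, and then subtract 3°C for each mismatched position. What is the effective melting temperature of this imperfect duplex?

51°C

Primer base counts: A=3, T=6, G=2, C=7 → A+T=9, G+C=9
Perfect-match Tm = 2(9) + 4(9) = 18 + 36 = 54°C
Mismatches (positions where the bases are not complementary): 1 (at position 16)
Effective Tm = 54 − 1×3 = 54 − 3 = 51°C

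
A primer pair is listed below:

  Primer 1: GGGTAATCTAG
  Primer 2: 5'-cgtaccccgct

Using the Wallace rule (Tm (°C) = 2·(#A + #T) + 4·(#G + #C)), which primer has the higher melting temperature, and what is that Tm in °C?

Primer 1: A+T=6, G+C=5 → Tm = 2(6)+4(5) = 32°C
Primer 2: A+T=3, G+C=8 → Tm = 2(3)+4(8) = 38°C
32°C vs 38°C → primer 2 is higher.

Primer 2, 38°C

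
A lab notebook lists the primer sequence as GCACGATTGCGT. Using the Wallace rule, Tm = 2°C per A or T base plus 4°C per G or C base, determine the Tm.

Counting bases: G=4, T=3, C=3, A=2
A+T = 5, G+C = 7
Tm = 2(5) + 4(7) = 10 + 28 = 38°C

38°C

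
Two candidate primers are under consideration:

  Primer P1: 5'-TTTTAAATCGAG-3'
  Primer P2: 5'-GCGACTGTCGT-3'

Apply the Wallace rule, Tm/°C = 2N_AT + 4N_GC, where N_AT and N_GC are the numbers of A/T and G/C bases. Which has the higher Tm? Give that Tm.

Primer P1: A+T=9, G+C=3 → Tm = 2(9)+4(3) = 30°C
Primer P2: A+T=4, G+C=7 → Tm = 2(4)+4(7) = 36°C
30°C vs 36°C → primer P2 is higher.

Primer P2, 36°C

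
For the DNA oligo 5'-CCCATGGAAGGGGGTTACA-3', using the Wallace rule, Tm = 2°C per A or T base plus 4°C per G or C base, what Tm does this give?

60°C

Counting bases: A=5, T=3, C=4, G=7
So N_AT = 8 and N_GC = 11.
Tm = 2×8 + 4×11 = 60°C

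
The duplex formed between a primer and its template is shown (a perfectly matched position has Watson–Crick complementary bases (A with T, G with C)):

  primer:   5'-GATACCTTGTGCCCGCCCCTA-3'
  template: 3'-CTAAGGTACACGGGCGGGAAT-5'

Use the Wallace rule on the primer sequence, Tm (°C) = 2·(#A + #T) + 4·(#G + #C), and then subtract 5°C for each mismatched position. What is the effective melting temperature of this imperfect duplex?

53°C

Primer base counts: A=3, T=5, G=4, C=9 → A+T=8, G+C=13
Perfect-match Tm = 2(8) + 4(13) = 16 + 52 = 68°C
Mismatches (positions where the bases are not complementary): 3 (at positions 4, 7, 19)
Effective Tm = 68 − 3×5 = 68 − 15 = 53°C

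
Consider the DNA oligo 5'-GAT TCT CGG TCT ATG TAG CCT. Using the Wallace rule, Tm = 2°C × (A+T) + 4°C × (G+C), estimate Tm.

62°C

Base counts: T=8, A=3, G=5, C=5
So N_AT = 11 and N_GC = 10.
Tm = 4·10 + 2·11 = 40 + 22 = 62°C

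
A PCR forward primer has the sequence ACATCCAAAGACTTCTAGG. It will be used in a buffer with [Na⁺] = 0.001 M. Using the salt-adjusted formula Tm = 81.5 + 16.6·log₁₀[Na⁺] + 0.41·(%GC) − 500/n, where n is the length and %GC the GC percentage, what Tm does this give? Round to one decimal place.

22.6°C

Length n = 19. Scanning the sequence gives A=7, T=4, G=3, C=5.
G+C = 8, so %GC = 8/19 × 100 = 42.105%
Salt term: 16.6 × (-3) = -49.8
GC term: 0.41 × 42.105 = 17.263; length term: −500/19 = −26.316
Tm = 81.5 + (-49.8) + 17.263 − 26.316 = 22.647 → 22.6°C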